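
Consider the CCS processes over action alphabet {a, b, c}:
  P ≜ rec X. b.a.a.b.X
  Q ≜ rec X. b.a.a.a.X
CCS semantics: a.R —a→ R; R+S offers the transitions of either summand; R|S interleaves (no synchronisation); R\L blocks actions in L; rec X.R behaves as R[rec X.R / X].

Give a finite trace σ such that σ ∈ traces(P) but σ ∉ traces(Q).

baab

Reachable graph of P (4 states):
  u0 = rec X. b.a.a.b.X has moves ··b··> u1
  u1 = a.a.b.(rec X. b.a.a.b.X) has moves ··a··> u2
  u2 = a.b.(rec X. b.a.a.b.X) has moves ··a··> u3
  u3 = b.(rec X. b.a.a.b.X) has moves ··b··> u0
Reachable graph of Q (4 states):
  v0 = rec X. b.a.a.a.X has moves ··b··> v1
  v1 = a.a.a.(rec X. b.a.a.a.X) has moves ··a··> v2
  v2 = a.a.(rec X. b.a.a.a.X) has moves ··a··> v3
  v3 = a.(rec X. b.a.a.a.X) has moves ··a··> v0
Trace ⟨baab⟩ through P, begin at {u0}:
  [1] b ⇒ {u1}
  [2] a ⇒ {u2}
  [3] a ⇒ {u3}
  [4] b ⇒ {u0}
  — P admits the full trace.
Trace ⟨baab⟩ through Q, begin at {v0}:
  [1] b ⇒ {v1}
  [2] a ⇒ {v2}
  [3] a ⇒ {v3}
  [4] b ⇒ no successor for Q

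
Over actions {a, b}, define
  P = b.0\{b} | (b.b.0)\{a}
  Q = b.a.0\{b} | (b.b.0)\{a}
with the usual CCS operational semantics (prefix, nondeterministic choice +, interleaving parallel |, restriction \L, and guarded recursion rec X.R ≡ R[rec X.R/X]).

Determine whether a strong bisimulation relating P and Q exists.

NO

P's transition system — 6 states:
  p0 = b.0\{b} | (b.b.0)\{a} ⊢ --b--▸ p1, --b--▸ p2
  p1 = 0\{b} | (b.b.0)\{a} ⊢ --b--▸ p3
  p2 = b.0\{b} | (b.0)\{a} ⊢ --b--▸ p3, --b--▸ p4
  p3 = 0\{b} | (b.0)\{a} ⊢ --b--▸ p5
  p4 = b.0\{b} | 0\{a} ⊢ --b--▸ p5
  p5 = 0\{b} | 0\{a} ⊢ (no moves)
Q's transition system — 9 states:
  q0 = b.a.0\{b} | (b.b.0)\{a} ⊢ --b--▸ q1, --b--▸ q2
  q1 = a.0\{b} | (b.b.0)\{a} ⊢ --a--▸ q3, --b--▸ q4
  q2 = b.a.0\{b} | (b.0)\{a} ⊢ --b--▸ q4, --b--▸ q5
  q3 = 0\{b} | (b.b.0)\{a} ⊢ --b--▸ q6
  q4 = a.0\{b} | (b.0)\{a} ⊢ --a--▸ q6, --b--▸ q7
  q5 = b.a.0\{b} | 0\{a} ⊢ --b--▸ q7
  q6 = 0\{b} | (b.0)\{a} ⊢ --b--▸ q8
  q7 = a.0\{b} | 0\{a} ⊢ --a--▸ q8
  q8 = 0\{b} | 0\{a} ⊢ (no moves)
Coarsest stable partition (strong bisimilarity classes):
  B0 = {p0}
  B1 = {p1, p2, q3}
  B2 = {p3, p4, q6}
  B3 = {p5, q8}
  B4 = {q0}
  B5 = {q2}
  B6 = {q5}
  B7 = {q7}
  B8 = {q4}
  B9 = {q1}
p0 ∈ B0, q0 ∈ B4 → different blocks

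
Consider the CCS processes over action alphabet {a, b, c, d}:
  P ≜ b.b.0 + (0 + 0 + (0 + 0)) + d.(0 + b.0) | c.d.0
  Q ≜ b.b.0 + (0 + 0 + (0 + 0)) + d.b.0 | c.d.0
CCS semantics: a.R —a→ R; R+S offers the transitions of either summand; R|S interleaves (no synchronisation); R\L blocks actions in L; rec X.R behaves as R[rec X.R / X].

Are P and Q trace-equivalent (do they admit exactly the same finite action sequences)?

traces(P) = traces(Q)

LTS(P): 11 reachable states
  u0 = b.b.0 + (0 + 0 + (0 + 0)) + d.(0 + b.0) | c.d.0 | --b--▸ u1, --c--▸ u2, --d--▸ u3
  u1 = b.0 | --b--▸ u4
  u2 = d.(0 + b.0) | d.0 | --d--▸ u5, --d--▸ u6
  u3 = (0 + b.0) | c.d.0 | --b--▸ u7, --c--▸ u5
  u4 = 0 | ∅
  u5 = (0 + b.0) | d.0 | --b--▸ u8, --d--▸ u9
  u6 = d.(0 + b.0) | 0 | --d--▸ u9
  u7 = 0 | c.d.0 | --c--▸ u8
  u8 = 0 | d.0 | --d--▸ u10
  u9 = (0 + b.0) | 0 | --b--▸ u10
  u10 = 0 | 0 | ∅
LTS(Q): 11 reachable states
  v0 = b.b.0 + (0 + 0 + (0 + 0)) + d.b.0 | c.d.0 | --b--▸ v1, --c--▸ v2, --d--▸ v3
  v1 = b.0 | --b--▸ v4
  v2 = d.b.0 | d.0 | --d--▸ v5, --d--▸ v6
  v3 = b.0 | c.d.0 | --b--▸ v7, --c--▸ v5
  v4 = 0 | ∅
  v5 = b.0 | d.0 | --b--▸ v8, --d--▸ v9
  v6 = d.b.0 | 0 | --d--▸ v9
  v7 = 0 | c.d.0 | --c--▸ v8
  v8 = 0 | d.0 | --d--▸ v10
  v9 = b.0 | 0 | --b--▸ v10
  v10 = 0 | 0 | ∅
Partition-refinement fixed point:
  B0 = {u0, v0}
  B1 = {u2, v2}
  B2 = {u5, v5}
  B3 = {u8, v8}
  B4 = {u10, u4, v10, v4}
  B5 = {u1, u9, v1, v9}
  B6 = {u6, v6}
  B7 = {u3, v3}
  B8 = {u7, v7}
u0 ∈ B0, v0 ∈ B0 → same block
Bisimilar ⇒ trace-equivalent.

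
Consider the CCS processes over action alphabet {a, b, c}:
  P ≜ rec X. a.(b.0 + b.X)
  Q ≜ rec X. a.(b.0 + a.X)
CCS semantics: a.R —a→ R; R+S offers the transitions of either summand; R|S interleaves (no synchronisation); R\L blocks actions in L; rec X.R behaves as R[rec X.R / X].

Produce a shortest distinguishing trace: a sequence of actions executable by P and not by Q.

Reachable graph of P (3 states):
  p0 = rec X. a.(b.0 + b.X) ⊢ =a=> p1
  p1 = b.0 + b.(rec X. a.(b.0 + b.X)) ⊢ =b=> p0, =b=> p2
  p2 = 0 ⊢ ·
Reachable graph of Q (3 states):
  q0 = rec X. a.(b.0 + a.X) ⊢ =a=> q1
  q1 = b.0 + a.(rec X. a.(b.0 + a.X)) ⊢ =a=> q0, =b=> q2
  q2 = 0 ⊢ ·
Executing aba from P (initial set {p0}):
  step 1 (a): {p1}
  step 2 (b): {p0, p2}
  step 3 (a): {p1}
  — P admits the full trace.
Executing aba from Q (initial set {q0}):
  step 1 (a): {q1}
  step 2 (b): {q2}
  step 3 (a): no successor for Q

aba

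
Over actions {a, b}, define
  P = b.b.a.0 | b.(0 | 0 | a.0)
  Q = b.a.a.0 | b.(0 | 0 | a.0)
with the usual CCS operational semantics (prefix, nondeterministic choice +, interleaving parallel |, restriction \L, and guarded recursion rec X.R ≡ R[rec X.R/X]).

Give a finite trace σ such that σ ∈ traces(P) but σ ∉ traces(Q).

bbb

Reachable graph of P (12 states):
  s0 = b.b.a.0 | b.(0 | 0 | a.0) :: =b=> s1, =b=> s2
  s1 = b.a.0 | b.(0 | 0 | a.0) :: =b=> s3, =b=> s4
  s2 = b.b.a.0 | (0 | 0 | a.0) :: =a=> s5, =b=> s4
  s3 = a.0 | b.(0 | 0 | a.0) :: =a=> s6, =b=> s7
  s4 = b.a.0 | (0 | 0 | a.0) :: =a=> s8, =b=> s7
  s5 = b.b.a.0 | (0 | 0 | 0) :: =b=> s8
  s6 = 0 | b.(0 | 0 | a.0) :: =b=> s9
  s7 = a.0 | (0 | 0 | a.0) :: =a=> s10, =a=> s9
  s8 = b.a.0 | (0 | 0 | 0) :: =b=> s10
  s9 = 0 | (0 | 0 | a.0) :: =a=> s11
  s10 = a.0 | (0 | 0 | 0) :: =a=> s11
  s11 = 0 | (0 | 0 | 0) :: ∅
Reachable graph of Q (12 states):
  t0 = b.a.a.0 | b.(0 | 0 | a.0) :: =b=> t1, =b=> t2
  t1 = a.a.0 | b.(0 | 0 | a.0) :: =a=> t3, =b=> t4
  t2 = b.a.a.0 | (0 | 0 | a.0) :: =a=> t5, =b=> t4
  t3 = a.0 | b.(0 | 0 | a.0) :: =a=> t6, =b=> t7
  t4 = a.a.0 | (0 | 0 | a.0) :: =a=> t7, =a=> t8
  t5 = b.a.a.0 | (0 | 0 | 0) :: =b=> t8
  t6 = 0 | b.(0 | 0 | a.0) :: =b=> t9
  t7 = a.0 | (0 | 0 | a.0) :: =a=> t10, =a=> t9
  t8 = a.a.0 | (0 | 0 | 0) :: =a=> t10
  t9 = 0 | (0 | 0 | a.0) :: =a=> t11
  t10 = a.0 | (0 | 0 | 0) :: =a=> t11
  t11 = 0 | (0 | 0 | 0) :: ∅
Trace ⟨bbb⟩ through P, begin at {s0}:
  [1] b ⇒ {s1, s2}
  [2] b ⇒ {s3, s4}
  [3] b ⇒ {s7}
  P completes σ.
Trace ⟨bbb⟩ through Q, begin at {t0}:
  [1] b ⇒ {t1, t2}
  [2] b ⇒ {t4}
  [3] b ⇒ no successor for Q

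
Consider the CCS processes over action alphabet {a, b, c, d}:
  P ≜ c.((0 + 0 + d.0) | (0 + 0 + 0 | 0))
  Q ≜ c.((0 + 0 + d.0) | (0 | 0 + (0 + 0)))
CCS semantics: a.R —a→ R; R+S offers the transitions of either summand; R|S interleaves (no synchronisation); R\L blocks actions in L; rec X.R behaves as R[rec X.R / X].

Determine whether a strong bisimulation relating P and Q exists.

LTS(P): 3 reachable states
  m0 = c.((0 + 0 + d.0) | (0 + 0 + 0 | 0)) | --c--▸ m1
  m1 = (0 + 0 + d.0) | (0 + 0 + 0 | 0) | --d--▸ m2
  m2 = 0 | (0 + 0 + 0 | 0) | ∅
LTS(Q): 3 reachable states
  n0 = c.((0 + 0 + d.0) | (0 | 0 + (0 + 0))) | --c--▸ n1
  n1 = (0 + 0 + d.0) | (0 | 0 + (0 + 0)) | --d--▸ n2
  n2 = 0 | (0 | 0 + (0 + 0)) | ∅
Partition-refinement fixed point:
  B0 = {m0, n0}
  B1 = {m1, n1}
  B2 = {m2, n2}
m0 ∈ B0, n0 ∈ B0 → same block

bisimilar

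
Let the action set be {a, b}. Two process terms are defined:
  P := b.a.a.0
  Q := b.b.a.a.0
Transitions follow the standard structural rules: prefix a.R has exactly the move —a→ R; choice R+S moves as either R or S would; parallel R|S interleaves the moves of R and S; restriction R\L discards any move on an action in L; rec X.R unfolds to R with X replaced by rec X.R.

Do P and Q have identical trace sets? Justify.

NO — witness ⟨ba⟩

LTS(P): 4 reachable states
  u0 = b.a.a.0 | =b=> u1
  u1 = a.a.0 | =a=> u2
  u2 = a.0 | =a=> u3
  u3 = 0 | ∅
LTS(Q): 5 reachable states
  v0 = b.b.a.a.0 | =b=> v1
  v1 = b.a.a.0 | =b=> v2
  v2 = a.a.0 | =a=> v3
  v3 = a.0 | =a=> v4
  v4 = 0 | ∅
Executing ba from P (initial set {u0}):
  after b @ step 1: {u1}
  after a @ step 2: {u2}
  — P admits the full trace.
Executing ba from Q (initial set {v0}):
  after b @ step 1: {v1}
  after a @ step 2: no successor for Q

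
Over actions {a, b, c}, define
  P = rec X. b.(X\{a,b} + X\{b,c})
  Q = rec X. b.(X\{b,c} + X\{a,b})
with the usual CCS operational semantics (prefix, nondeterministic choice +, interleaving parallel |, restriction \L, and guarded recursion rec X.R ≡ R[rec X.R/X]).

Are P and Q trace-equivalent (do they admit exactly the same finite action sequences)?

trace-equivalent

P's transition system — 2 states:
  s0 = rec X. b.(X\{a,b} + X\{b,c}) ⊢ --b--▸ s1
  s1 = (rec X. b.(X\{a,b} + X\{b,c}))\{a,b} + (rec X. b.(X\{a,b} + X\{b,c}))\{b,c} ⊢ deadlocked
Q's transition system — 2 states:
  t0 = rec X. b.(X\{b,c} + X\{a,b}) ⊢ --b--▸ t1
  t1 = (rec X. b.(X\{b,c} + X\{a,b}))\{b,c} + (rec X. b.(X\{b,c} + X\{a,b}))\{a,b} ⊢ deadlocked
Coarsest stable partition (strong bisimilarity classes):
  B0 = {s0, t0}
  B1 = {s1, t1}
s0 ∈ B0, t0 ∈ B0 → same block
Bisimilar ⇒ trace-equivalent.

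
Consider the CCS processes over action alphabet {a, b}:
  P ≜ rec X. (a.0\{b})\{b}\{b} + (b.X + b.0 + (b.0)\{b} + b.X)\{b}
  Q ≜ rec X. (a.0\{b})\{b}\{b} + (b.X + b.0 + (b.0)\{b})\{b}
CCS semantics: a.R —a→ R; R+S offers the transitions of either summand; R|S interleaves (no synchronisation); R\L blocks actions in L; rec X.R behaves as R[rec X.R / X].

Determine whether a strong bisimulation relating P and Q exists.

bisimilar

LTS(P): 2 reachable states
  p0 = rec X. (a.0\{b})\{b}\{b} + (b.X + b.0 + (b.0)\{b} + b.X)\{b} | -a-> p1
  p1 = 0\{b}\{b}\{b} | ∅
LTS(Q): 2 reachable states
  q0 = rec X. (a.0\{b})\{b}\{b} + (b.X + b.0 + (b.0)\{b})\{b} | -a-> q1
  q1 = 0\{b}\{b}\{b} | ∅
Partition-refinement fixed point:
  B0 = {p0, q0}
  B1 = {p1, q1}
p0 ∈ B0, q0 ∈ B0 → same block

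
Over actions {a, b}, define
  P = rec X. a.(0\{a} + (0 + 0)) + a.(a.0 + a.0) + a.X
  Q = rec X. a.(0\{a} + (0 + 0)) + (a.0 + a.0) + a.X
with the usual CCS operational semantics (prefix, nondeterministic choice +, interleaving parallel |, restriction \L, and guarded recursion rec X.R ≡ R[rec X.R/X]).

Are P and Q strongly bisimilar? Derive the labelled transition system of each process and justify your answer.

NO

LTS(P): 4 reachable states
  u0 = rec X. a.(0\{a} + (0 + 0)) + a.(a.0 + a.0) + a.X ⊢ --a--▸ u0, --a--▸ u1, --a--▸ u2
  u1 = 0\{a} + (0 + 0) ⊢ ·
  u2 = a.0 + a.0 ⊢ --a--▸ u3
  u3 = 0 ⊢ ·
LTS(Q): 3 reachable states
  v0 = rec X. a.(0\{a} + (0 + 0)) + (a.0 + a.0) + a.X ⊢ --a--▸ v0, --a--▸ v1, --a--▸ v2
  v1 = 0 ⊢ ·
  v2 = 0\{a} + (0 + 0) ⊢ ·
Coarsest stable partition (strong bisimilarity classes):
  B0 = {u0}
  B1 = {u1, u3, v1, v2}
  B2 = {u2}
  B3 = {v0}
u0 ∈ B0, v0 ∈ B3 → different blocks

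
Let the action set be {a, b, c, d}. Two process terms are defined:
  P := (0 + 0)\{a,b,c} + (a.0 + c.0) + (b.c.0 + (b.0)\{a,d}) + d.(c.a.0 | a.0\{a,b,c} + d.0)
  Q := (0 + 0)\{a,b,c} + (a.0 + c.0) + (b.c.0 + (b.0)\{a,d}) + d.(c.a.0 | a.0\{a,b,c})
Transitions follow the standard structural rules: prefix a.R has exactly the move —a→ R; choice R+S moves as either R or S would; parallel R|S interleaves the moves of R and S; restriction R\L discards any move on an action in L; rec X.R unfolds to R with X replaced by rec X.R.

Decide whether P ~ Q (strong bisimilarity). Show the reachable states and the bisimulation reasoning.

NO

Reachable graph of P (10 states):
  m0 = (0 + 0)\{a,b,c} + (a.0 + c.0) + (b.c.0 + (b.0)\{a,d}) + d.(c.a.0 | a.0\{a,b,c} + d.0) | --a--▸ m1, --b--▸ m2, --b--▸ m3, --c--▸ m1, --d--▸ m4
  m1 = 0 | (no moves)
  m2 = 0\{a,d} | (no moves)
  m3 = c.0 | --c--▸ m1
  m4 = c.a.0 | a.0\{a,b,c} + d.0 | --a--▸ m5, --c--▸ m6, --d--▸ m1
  m5 = c.a.0 | 0\{a,b,c} | --c--▸ m7
  m6 = a.0 | a.0\{a,b,c} | --a--▸ m7, --a--▸ m8
  m7 = a.0 | 0\{a,b,c} | --a--▸ m9
  m8 = 0 | a.0\{a,b,c} | --a--▸ m9
  m9 = 0 | 0\{a,b,c} | (no moves)
Reachable graph of Q (10 states):
  n0 = (0 + 0)\{a,b,c} + (a.0 + c.0) + (b.c.0 + (b.0)\{a,d}) + d.(c.a.0 | a.0\{a,b,c}) | --a--▸ n1, --b--▸ n2, --b--▸ n3, --c--▸ n1, --d--▸ n4
  n1 = 0 | (no moves)
  n2 = 0\{a,d} | (no moves)
  n3 = c.0 | --c--▸ n1
  n4 = c.a.0 | a.0\{a,b,c} | --a--▸ n5, --c--▸ n6
  n5 = c.a.0 | 0\{a,b,c} | --c--▸ n7
  n6 = a.0 | a.0\{a,b,c} | --a--▸ n7, --a--▸ n8
  n7 = a.0 | 0\{a,b,c} | --a--▸ n9
  n8 = 0 | a.0\{a,b,c} | --a--▸ n9
  n9 = 0 | 0\{a,b,c} | (no moves)
Bisimilarity quotient blocks:
  B0 = {m0}
  B1 = {m1, m2, m9, n1, n2, n9}
  B2 = {m3, n3}
  B3 = {m4}
  B4 = {m5, n5}
  B5 = {m7, m8, n7, n8}
  B6 = {m6, n6}
  B7 = {n0}
  B8 = {n4}
m0 ∈ B0, n0 ∈ B7 → different blocks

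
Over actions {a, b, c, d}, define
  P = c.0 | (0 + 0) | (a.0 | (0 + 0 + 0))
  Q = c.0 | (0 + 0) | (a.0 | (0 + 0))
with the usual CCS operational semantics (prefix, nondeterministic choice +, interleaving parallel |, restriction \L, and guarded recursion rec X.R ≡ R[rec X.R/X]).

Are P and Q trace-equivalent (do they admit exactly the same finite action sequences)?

P's transition system — 4 states:
  u0 = c.0 | (0 + 0) | (a.0 | (0 + 0 + 0)) ⊢ ··a··> u1, ··c··> u2
  u1 = c.0 | (0 + 0) | (0 | (0 + 0 + 0)) ⊢ ··c··> u3
  u2 = 0 | (0 + 0) | (a.0 | (0 + 0 + 0)) ⊢ ··a··> u3
  u3 = 0 | (0 + 0) | (0 | (0 + 0 + 0)) ⊢ stopped
Q's transition system — 4 states:
  v0 = c.0 | (0 + 0) | (a.0 | (0 + 0)) ⊢ ··a··> v1, ··c··> v2
  v1 = c.0 | (0 + 0) | (0 | (0 + 0)) ⊢ ··c··> v3
  v2 = 0 | (0 + 0) | (a.0 | (0 + 0)) ⊢ ··a··> v3
  v3 = 0 | (0 + 0) | (0 | (0 + 0)) ⊢ stopped
Partition-refinement fixed point:
  B0 = {u0, v0}
  B1 = {u1, v1}
  B2 = {u3, v3}
  B3 = {u2, v2}
u0 ∈ B0, v0 ∈ B0 → same block
Bisimilar ⇒ trace-equivalent.

trace-equivalent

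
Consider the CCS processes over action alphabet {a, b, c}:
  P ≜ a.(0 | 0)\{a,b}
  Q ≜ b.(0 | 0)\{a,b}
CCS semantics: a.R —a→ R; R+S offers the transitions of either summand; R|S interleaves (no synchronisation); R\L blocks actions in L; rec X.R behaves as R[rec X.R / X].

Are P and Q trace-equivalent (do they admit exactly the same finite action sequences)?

traces(P) ≠ traces(Q) — witness ⟨a⟩

LTS(P): 2 reachable states
  u0 = a.(0 | 0)\{a,b} :: -a-> u1
  u1 = (0 | 0)\{a,b} :: ∅
LTS(Q): 2 reachable states
  v0 = b.(0 | 0)\{a,b} :: -b-> v1
  v1 = (0 | 0)\{a,b} :: ∅
Run σ = ⟨a⟩ on P: start {u0}
  after a @ step 1: {u1}
  ✓ P
Run σ = ⟨a⟩ on Q: start {v0}
  after a @ step 1: no successor for Q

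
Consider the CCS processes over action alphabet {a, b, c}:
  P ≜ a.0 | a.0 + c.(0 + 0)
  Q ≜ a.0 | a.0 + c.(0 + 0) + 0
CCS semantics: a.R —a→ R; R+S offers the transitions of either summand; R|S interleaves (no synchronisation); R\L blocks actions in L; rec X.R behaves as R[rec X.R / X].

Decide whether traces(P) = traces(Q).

Reachable graph of P (5 states):
  u0 = a.0 | a.0 + c.(0 + 0) :: ··a··> u1, ··a··> u2, ··c··> u3
  u1 = 0 | a.0 :: ··a··> u4
  u2 = a.0 | 0 :: ··a··> u4
  u3 = 0 + 0 :: (no moves)
  u4 = 0 | 0 :: (no moves)
Reachable graph of Q (5 states):
  v0 = a.0 | a.0 + c.(0 + 0) + 0 :: ··a··> v1, ··a··> v2, ··c··> v3
  v1 = 0 | a.0 :: ··a··> v4
  v2 = a.0 | 0 :: ··a··> v4
  v3 = 0 + 0 :: (no moves)
  v4 = 0 | 0 :: (no moves)
Coarsest stable partition (strong bisimilarity classes):
  B0 = {u0, v0}
  B1 = {u1, u2, v1, v2}
  B2 = {u3, u4, v3, v4}
u0 ∈ B0, v0 ∈ B0 → same block
Bisimilar ⇒ trace-equivalent.

traces(P) = traces(Q)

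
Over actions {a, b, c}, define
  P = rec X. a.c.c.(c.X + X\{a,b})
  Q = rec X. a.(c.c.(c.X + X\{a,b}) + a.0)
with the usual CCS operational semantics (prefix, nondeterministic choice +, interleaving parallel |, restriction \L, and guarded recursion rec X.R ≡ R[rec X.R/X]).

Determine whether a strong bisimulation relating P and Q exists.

LTS(P): 4 reachable states
  s0 = rec X. a.c.c.(c.X + X\{a,b}) | --a--▸ s1
  s1 = c.c.(c.(rec X. a.c.c.(c.X + X\{a,b})) + (rec X. a.c.c.(c.X + X\{a,b}))\{a,b}) | --c--▸ s2
  s2 = c.(c.(rec X. a.c.c.(c.X + X\{a,b})) + (rec X. a.c.c.(c.X + X\{a,b}))\{a,b}) | --c--▸ s3
  s3 = c.(rec X. a.c.c.(c.X + X\{a,b})) + (rec X. a.c.c.(c.X + X\{a,b}))\{a,b} | --c--▸ s0
LTS(Q): 5 reachable states
  t0 = rec X. a.(c.c.(c.X + X\{a,b}) + a.0) | --a--▸ t1
  t1 = c.c.(c.(rec X. a.(c.c.(c.X + X\{a,b}) + a.0)) + (rec X. a.(c.c.(c.X + X\{a,b}) + a.0))\{a,b}) + a.0 | --a--▸ t2, --c--▸ t3
  t2 = 0 | deadlocked
  t3 = c.(c.(rec X. a.(c.c.(c.X + X\{a,b}) + a.0)) + (rec X. a.(c.c.(c.X + X\{a,b}) + a.0))\{a,b}) | --c--▸ t4
  t4 = c.(rec X. a.(c.c.(c.X + X\{a,b}) + a.0)) + (rec X. a.(c.c.(c.X + X\{a,b}) + a.0))\{a,b} | --c--▸ t0
Bisimilarity quotient blocks:
  B0 = {s0}
  B1 = {s1}
  B2 = {s2}
  B3 = {s3}
  B4 = {t0}
  B5 = {t1}
  B6 = {t2}
  B7 = {t3}
  B8 = {t4}
s0 ∈ B0, t0 ∈ B4 → different blocks

NO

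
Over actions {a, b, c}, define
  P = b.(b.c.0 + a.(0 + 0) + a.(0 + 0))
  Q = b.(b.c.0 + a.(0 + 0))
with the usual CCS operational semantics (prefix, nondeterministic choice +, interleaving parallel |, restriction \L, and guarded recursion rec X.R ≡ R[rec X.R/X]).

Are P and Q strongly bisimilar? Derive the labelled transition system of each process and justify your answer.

Reachable graph of P (5 states):
  u0 = b.(b.c.0 + a.(0 + 0) + a.(0 + 0)) | -b-> u1
  u1 = b.c.0 + a.(0 + 0) + a.(0 + 0) | -a-> u2, -b-> u3
  u2 = 0 + 0 | deadlocked
  u3 = c.0 | -c-> u4
  u4 = 0 | deadlocked
Reachable graph of Q (5 states):
  v0 = b.(b.c.0 + a.(0 + 0)) | -b-> v1
  v1 = b.c.0 + a.(0 + 0) | -a-> v2, -b-> v3
  v2 = 0 + 0 | deadlocked
  v3 = c.0 | -c-> v4
  v4 = 0 | deadlocked
Coarsest stable partition (strong bisimilarity classes):
  B0 = {u0, v0}
  B1 = {u1, v1}
  B2 = {u2, u4, v2, v4}
  B3 = {u3, v3}
u0 ∈ B0, v0 ∈ B0 → same block

bisimilar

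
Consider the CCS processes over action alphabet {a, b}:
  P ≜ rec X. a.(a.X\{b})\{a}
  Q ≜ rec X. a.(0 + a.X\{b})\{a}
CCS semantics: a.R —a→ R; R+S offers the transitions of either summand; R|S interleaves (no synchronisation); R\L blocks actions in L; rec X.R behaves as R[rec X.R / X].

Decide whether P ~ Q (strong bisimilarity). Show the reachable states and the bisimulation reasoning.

bisimilar

P's transition system — 2 states:
  s0 = rec X. a.(a.X\{b})\{a} → --a--▸ s1
  s1 = (a.(rec X. a.(a.X\{b})\{a})\{b})\{a} → ·
Q's transition system — 2 states:
  t0 = rec X. a.(0 + a.X\{b})\{a} → --a--▸ t1
  t1 = (0 + a.(rec X. a.(0 + a.X\{b})\{a})\{b})\{a} → ·
Bisimilarity quotient blocks:
  B0 = {s0, t0}
  B1 = {s1, t1}
s0 ∈ B0, t0 ∈ B0 → same block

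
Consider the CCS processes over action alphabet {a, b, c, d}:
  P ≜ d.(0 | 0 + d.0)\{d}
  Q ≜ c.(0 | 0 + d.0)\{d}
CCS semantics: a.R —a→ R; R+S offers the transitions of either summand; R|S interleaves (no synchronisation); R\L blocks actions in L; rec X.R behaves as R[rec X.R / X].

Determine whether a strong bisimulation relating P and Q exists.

Reachable graph of P (2 states):
  m0 = d.(0 | 0 + d.0)\{d} has moves --d--▸ m1
  m1 = (0 | 0 + d.0)\{d} has moves (no moves)
Reachable graph of Q (2 states):
  n0 = c.(0 | 0 + d.0)\{d} has moves --c--▸ n1
  n1 = (0 | 0 + d.0)\{d} has moves (no moves)
Partition-refinement fixed point:
  B0 = {m0}
  B1 = {m1, n1}
  B2 = {n0}
m0 ∈ B0, n0 ∈ B2 → different blocks

P ≁ Q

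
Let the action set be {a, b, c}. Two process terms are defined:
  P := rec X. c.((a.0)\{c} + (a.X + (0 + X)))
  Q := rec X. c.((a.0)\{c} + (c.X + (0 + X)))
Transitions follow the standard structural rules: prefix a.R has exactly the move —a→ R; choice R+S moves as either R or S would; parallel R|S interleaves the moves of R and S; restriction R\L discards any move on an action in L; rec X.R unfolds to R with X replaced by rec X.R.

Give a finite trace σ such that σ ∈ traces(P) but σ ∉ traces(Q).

cac

P's transition system — 3 states:
  p0 = rec X. c.((a.0)\{c} + (a.X + (0 + X))) :: --c--▸ p1
  p1 = (a.0)\{c} + (a.(rec X. c.((a.0)\{c} + (a.X + (0 + X)))) + (0 + (rec X. c.((a.0)\{c} + (a.X + (0 + X)))))) :: --a--▸ p0, --a--▸ p2, --c--▸ p1
  p2 = 0\{c} :: ∅
Q's transition system — 3 states:
  q0 = rec X. c.((a.0)\{c} + (c.X + (0 + X))) :: --c--▸ q1
  q1 = (a.0)\{c} + (c.(rec X. c.((a.0)\{c} + (c.X + (0 + X)))) + (0 + (rec X. c.((a.0)\{c} + (c.X + (0 + X)))))) :: --a--▸ q2, --c--▸ q0, --c--▸ q1
  q2 = 0\{c} :: ∅
Run σ = ⟨cac⟩ on P: start {p0}
  after c @ step 1: {p1}
  after a @ step 2: {p0, p2}
  after c @ step 3: {p1}
  ✓ P
Run σ = ⟨cac⟩ on Q: start {q0}
  after c @ step 1: {q1}
  after a @ step 2: {q2}
  after c @ step 3: ∅  — Q cannot continue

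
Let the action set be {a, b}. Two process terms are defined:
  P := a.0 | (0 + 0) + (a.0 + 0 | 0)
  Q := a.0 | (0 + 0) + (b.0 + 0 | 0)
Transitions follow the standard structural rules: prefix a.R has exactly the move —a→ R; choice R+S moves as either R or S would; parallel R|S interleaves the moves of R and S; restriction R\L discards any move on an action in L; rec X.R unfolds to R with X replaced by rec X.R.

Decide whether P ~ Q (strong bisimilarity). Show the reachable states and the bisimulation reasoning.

P's transition system — 3 states:
  s0 = a.0 | (0 + 0) + (a.0 + 0 | 0) :: =a=> s1, =a=> s2
  s1 = 0 :: deadlocked
  s2 = 0 | (0 + 0) :: deadlocked
Q's transition system — 3 states:
  t0 = a.0 | (0 + 0) + (b.0 + 0 | 0) :: =a=> t1, =b=> t2
  t1 = 0 | (0 + 0) :: deadlocked
  t2 = 0 :: deadlocked
Coarsest stable partition (strong bisimilarity classes):
  B0 = {s0}
  B1 = {s1, s2, t1, t2}
  B2 = {t0}
s0 ∈ B0, t0 ∈ B2 → different blocks

P ≁ Q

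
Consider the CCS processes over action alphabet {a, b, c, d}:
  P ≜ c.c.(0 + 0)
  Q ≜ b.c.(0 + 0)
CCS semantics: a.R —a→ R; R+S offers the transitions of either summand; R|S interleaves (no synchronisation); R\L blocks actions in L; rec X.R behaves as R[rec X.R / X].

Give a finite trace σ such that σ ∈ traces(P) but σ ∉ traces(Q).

c

Reachable graph of P (3 states):
  m0 = c.c.(0 + 0) has moves --c--▸ m1
  m1 = c.(0 + 0) has moves --c--▸ m2
  m2 = 0 + 0 has moves deadlocked
Reachable graph of Q (3 states):
  n0 = b.c.(0 + 0) has moves --b--▸ n1
  n1 = c.(0 + 0) has moves --c--▸ n2
  n2 = 0 + 0 has moves deadlocked
Executing c from P (initial set {m0}):
  [1] c ⇒ {m1}
  — P admits the full trace.
Executing c from Q (initial set {n0}):
  [1] c ⇒ ∅  — Q cannot continue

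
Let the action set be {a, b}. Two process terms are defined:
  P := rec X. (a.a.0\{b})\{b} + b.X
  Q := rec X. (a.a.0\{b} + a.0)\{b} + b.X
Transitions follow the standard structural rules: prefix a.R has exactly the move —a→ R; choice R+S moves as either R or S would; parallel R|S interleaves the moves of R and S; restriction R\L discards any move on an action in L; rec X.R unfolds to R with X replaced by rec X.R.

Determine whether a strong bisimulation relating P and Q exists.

P's transition system — 3 states:
  p0 = rec X. (a.a.0\{b})\{b} + b.X :: --a--▸ p1, --b--▸ p0
  p1 = (a.0\{b})\{b} :: --a--▸ p2
  p2 = 0\{b}\{b} :: ·
Q's transition system — 4 states:
  q0 = rec X. (a.a.0\{b} + a.0)\{b} + b.X :: --a--▸ q1, --a--▸ q2, --b--▸ q0
  q1 = (a.0\{b})\{b} :: --a--▸ q3
  q2 = 0\{b} :: ·
  q3 = 0\{b}\{b} :: ·
Coarsest stable partition (strong bisimilarity classes):
  B0 = {p0}
  B1 = {p1, q1}
  B2 = {p2, q2, q3}
  B3 = {q0}
p0 ∈ B0, q0 ∈ B3 → different blocks

P ≁ Q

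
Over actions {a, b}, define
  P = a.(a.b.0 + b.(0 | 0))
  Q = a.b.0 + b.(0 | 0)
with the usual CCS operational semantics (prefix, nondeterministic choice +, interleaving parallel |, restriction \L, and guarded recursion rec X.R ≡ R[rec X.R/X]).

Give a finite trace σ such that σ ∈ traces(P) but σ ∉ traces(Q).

aa

LTS(P): 5 reachable states
  m0 = a.(a.b.0 + b.(0 | 0)) has moves --a--▸ m1
  m1 = a.b.0 + b.(0 | 0) has moves --a--▸ m2, --b--▸ m3
  m2 = b.0 has moves --b--▸ m4
  m3 = 0 | 0 has moves stopped
  m4 = 0 has moves stopped
LTS(Q): 4 reachable states
  n0 = a.b.0 + b.(0 | 0) has moves --a--▸ n1, --b--▸ n2
  n1 = b.0 has moves --b--▸ n3
  n2 = 0 | 0 has moves stopped
  n3 = 0 has moves stopped
Trace ⟨aa⟩ through P, begin at {m0}:
  after a @ step 1: {m1}
  after a @ step 2: {m2}
  — P admits the full trace.
Trace ⟨aa⟩ through Q, begin at {n0}:
  after a @ step 1: {n1}
  after a @ step 2: ∅ (Q stuck)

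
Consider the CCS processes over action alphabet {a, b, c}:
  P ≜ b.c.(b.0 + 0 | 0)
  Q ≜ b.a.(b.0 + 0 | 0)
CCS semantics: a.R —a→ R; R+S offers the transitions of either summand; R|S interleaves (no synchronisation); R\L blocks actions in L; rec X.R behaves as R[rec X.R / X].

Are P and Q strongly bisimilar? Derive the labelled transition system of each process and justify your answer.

P's transition system — 4 states:
  p0 = b.c.(b.0 + 0 | 0) :: =b=> p1
  p1 = c.(b.0 + 0 | 0) :: =c=> p2
  p2 = b.0 + 0 | 0 :: =b=> p3
  p3 = 0 :: deadlocked
Q's transition system — 4 states:
  q0 = b.a.(b.0 + 0 | 0) :: =b=> q1
  q1 = a.(b.0 + 0 | 0) :: =a=> q2
  q2 = b.0 + 0 | 0 :: =b=> q3
  q3 = 0 :: deadlocked
Coarsest stable partition (strong bisimilarity classes):
  B0 = {p0}
  B1 = {p1}
  B2 = {p2, q2}
  B3 = {p3, q3}
  B4 = {q0}
  B5 = {q1}
p0 ∈ B0, q0 ∈ B4 → different blocks

NO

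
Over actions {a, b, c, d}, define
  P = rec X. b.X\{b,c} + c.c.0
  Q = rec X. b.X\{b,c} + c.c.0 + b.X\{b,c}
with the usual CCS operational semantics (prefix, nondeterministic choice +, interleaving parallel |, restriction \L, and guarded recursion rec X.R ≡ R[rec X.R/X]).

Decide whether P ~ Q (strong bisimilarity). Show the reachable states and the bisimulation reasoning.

bisimilar

P's transition system — 4 states:
  m0 = rec X. b.X\{b,c} + c.c.0 :: =b=> m1, =c=> m2
  m1 = (rec X. b.X\{b,c} + c.c.0)\{b,c} :: ·
  m2 = c.0 :: =c=> m3
  m3 = 0 :: ·
Q's transition system — 4 states:
  n0 = rec X. b.X\{b,c} + c.c.0 + b.X\{b,c} :: =b=> n1, =c=> n2
  n1 = (rec X. b.X\{b,c} + c.c.0 + b.X\{b,c})\{b,c} :: ·
  n2 = c.0 :: =c=> n3
  n3 = 0 :: ·
Bisimilarity quotient blocks:
  B0 = {m0, n0}
  B1 = {m2, n2}
  B2 = {m1, m3, n1, n3}
m0 ∈ B0, n0 ∈ B0 → same block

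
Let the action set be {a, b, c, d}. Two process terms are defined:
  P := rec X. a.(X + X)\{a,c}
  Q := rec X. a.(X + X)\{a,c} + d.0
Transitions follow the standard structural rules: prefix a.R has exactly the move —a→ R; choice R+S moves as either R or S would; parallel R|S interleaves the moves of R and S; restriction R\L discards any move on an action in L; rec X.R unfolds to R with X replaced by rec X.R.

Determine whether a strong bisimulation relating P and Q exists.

P ≁ Q

Reachable graph of P (2 states):
  s0 = rec X. a.(X + X)\{a,c} ⊢ =a=> s1
  s1 = ((rec X. a.(X + X)\{a,c}) + (rec X. a.(X + X)\{a,c}))\{a,c} ⊢ (no moves)
Reachable graph of Q (4 states):
  t0 = rec X. a.(X + X)\{a,c} + d.0 ⊢ =a=> t1, =d=> t2
  t1 = ((rec X. a.(X + X)\{a,c} + d.0) + (rec X. a.(X + X)\{a,c} + d.0))\{a,c} ⊢ =d=> t3
  t2 = 0 ⊢ (no moves)
  t3 = 0\{a,c} ⊢ (no moves)
Partition-refinement fixed point:
  B0 = {s0}
  B1 = {s1, t2, t3}
  B2 = {t0}
  B3 = {t1}
s0 ∈ B0, t0 ∈ B2 → different blocks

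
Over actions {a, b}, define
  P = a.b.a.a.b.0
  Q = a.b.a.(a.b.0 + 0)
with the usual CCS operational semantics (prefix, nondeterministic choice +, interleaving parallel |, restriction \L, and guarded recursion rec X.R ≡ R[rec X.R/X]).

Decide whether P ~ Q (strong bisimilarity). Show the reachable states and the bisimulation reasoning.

LTS(P): 6 reachable states
  p0 = a.b.a.a.b.0 ⊢ —a→ p1
  p1 = b.a.a.b.0 ⊢ —b→ p2
  p2 = a.a.b.0 ⊢ —a→ p3
  p3 = a.b.0 ⊢ —a→ p4
  p4 = b.0 ⊢ —b→ p5
  p5 = 0 ⊢ deadlocked
LTS(Q): 6 reachable states
  q0 = a.b.a.(a.b.0 + 0) ⊢ —a→ q1
  q1 = b.a.(a.b.0 + 0) ⊢ —b→ q2
  q2 = a.(a.b.0 + 0) ⊢ —a→ q3
  q3 = a.b.0 + 0 ⊢ —a→ q4
  q4 = b.0 ⊢ —b→ q5
  q5 = 0 ⊢ deadlocked
Coarsest stable partition (strong bisimilarity classes):
  B0 = {p0, q0}
  B1 = {p1, q1}
  B2 = {p2, q2}
  B3 = {p3, q3}
  B4 = {p4, q4}
  B5 = {p5, q5}
p0 ∈ B0, q0 ∈ B0 → same block

bisimilar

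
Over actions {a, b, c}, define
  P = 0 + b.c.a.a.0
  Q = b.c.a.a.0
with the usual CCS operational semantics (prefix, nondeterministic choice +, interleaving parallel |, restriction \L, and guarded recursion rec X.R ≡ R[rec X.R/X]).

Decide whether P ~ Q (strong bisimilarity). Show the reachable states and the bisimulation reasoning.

YES

Reachable graph of P (5 states):
  p0 = 0 + b.c.a.a.0 ⊢ --b--▸ p1
  p1 = c.a.a.0 ⊢ --c--▸ p2
  p2 = a.a.0 ⊢ --a--▸ p3
  p3 = a.0 ⊢ --a--▸ p4
  p4 = 0 ⊢ ·
Reachable graph of Q (5 states):
  q0 = b.c.a.a.0 ⊢ --b--▸ q1
  q1 = c.a.a.0 ⊢ --c--▸ q2
  q2 = a.a.0 ⊢ --a--▸ q3
  q3 = a.0 ⊢ --a--▸ q4
  q4 = 0 ⊢ ·
Partition-refinement fixed point:
  B0 = {p0, q0}
  B1 = {p1, q1}
  B2 = {p2, q2}
  B3 = {p3, q3}
  B4 = {p4, q4}
p0 ∈ B0, q0 ∈ B0 → same block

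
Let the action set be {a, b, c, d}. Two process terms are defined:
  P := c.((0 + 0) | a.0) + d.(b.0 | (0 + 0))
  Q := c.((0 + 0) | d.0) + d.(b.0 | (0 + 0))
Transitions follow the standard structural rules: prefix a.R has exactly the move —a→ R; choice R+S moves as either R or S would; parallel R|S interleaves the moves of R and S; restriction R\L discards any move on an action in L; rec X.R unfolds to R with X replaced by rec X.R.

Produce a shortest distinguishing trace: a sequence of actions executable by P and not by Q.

P's transition system — 5 states:
  u0 = c.((0 + 0) | a.0) + d.(b.0 | (0 + 0)) :: --c--▸ u1, --d--▸ u2
  u1 = (0 + 0) | a.0 :: --a--▸ u3
  u2 = b.0 | (0 + 0) :: --b--▸ u4
  u3 = (0 + 0) | 0 :: deadlocked
  u4 = 0 | (0 + 0) :: deadlocked
Q's transition system — 5 states:
  v0 = c.((0 + 0) | d.0) + d.(b.0 | (0 + 0)) :: --c--▸ v1, --d--▸ v2
  v1 = (0 + 0) | d.0 :: --d--▸ v3
  v2 = b.0 | (0 + 0) :: --b--▸ v4
  v3 = (0 + 0) | 0 :: deadlocked
  v4 = 0 | (0 + 0) :: deadlocked
Executing ca from P (initial set {u0}):
  step 1 (c): {u1}
  step 2 (a): {u3}
  P completes σ.
Executing ca from Q (initial set {v0}):
  step 1 (c): {v1}
  step 2 (a): ∅  — Q cannot continue

ca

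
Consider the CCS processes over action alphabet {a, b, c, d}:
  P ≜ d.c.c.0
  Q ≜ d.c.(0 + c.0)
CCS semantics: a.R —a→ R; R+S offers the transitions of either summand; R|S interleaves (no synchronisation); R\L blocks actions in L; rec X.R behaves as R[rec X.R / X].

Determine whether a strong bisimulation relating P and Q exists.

YES

LTS(P): 4 reachable states
  u0 = d.c.c.0 → =d=> u1
  u1 = c.c.0 → =c=> u2
  u2 = c.0 → =c=> u3
  u3 = 0 → stopped
LTS(Q): 4 reachable states
  v0 = d.c.(0 + c.0) → =d=> v1
  v1 = c.(0 + c.0) → =c=> v2
  v2 = 0 + c.0 → =c=> v3
  v3 = 0 → stopped
Partition-refinement fixed point:
  B0 = {u0, v0}
  B1 = {u1, v1}
  B2 = {u2, v2}
  B3 = {u3, v3}
u0 ∈ B0, v0 ∈ B0 → same block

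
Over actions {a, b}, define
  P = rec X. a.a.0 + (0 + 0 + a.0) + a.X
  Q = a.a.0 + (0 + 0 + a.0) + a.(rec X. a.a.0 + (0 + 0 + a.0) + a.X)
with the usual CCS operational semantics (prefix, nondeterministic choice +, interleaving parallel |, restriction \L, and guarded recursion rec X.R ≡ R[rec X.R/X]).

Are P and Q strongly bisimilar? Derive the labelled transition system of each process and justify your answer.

LTS(P): 3 reachable states
  m0 = rec X. a.a.0 + (0 + 0 + a.0) + a.X :: —a→ m0, —a→ m1, —a→ m2
  m1 = 0 :: stopped
  m2 = a.0 :: —a→ m1
LTS(Q): 4 reachable states
  n0 = a.a.0 + (0 + 0 + a.0) + a.(rec X. a.a.0 + (0 + 0 + a.0) + a.X) :: —a→ n1, —a→ n2, —a→ n3
  n1 = 0 :: stopped
  n2 = a.0 :: —a→ n1
  n3 = rec X. a.a.0 + (0 + 0 + a.0) + a.X :: —a→ n1, —a→ n2, —a→ n3
Partition-refinement fixed point:
  B0 = {m0, n0, n3}
  B1 = {m1, n1}
  B2 = {m2, n2}
m0 ∈ B0, n0 ∈ B0 → same block

YES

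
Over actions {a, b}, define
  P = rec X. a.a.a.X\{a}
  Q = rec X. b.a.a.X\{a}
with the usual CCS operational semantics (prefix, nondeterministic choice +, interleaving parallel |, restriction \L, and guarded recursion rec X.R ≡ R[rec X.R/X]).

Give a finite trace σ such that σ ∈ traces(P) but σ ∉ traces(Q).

a

LTS(P): 4 reachable states
  p0 = rec X. a.a.a.X\{a} :: ··a··> p1
  p1 = a.a.(rec X. a.a.a.X\{a})\{a} :: ··a··> p2
  p2 = a.(rec X. a.a.a.X\{a})\{a} :: ··a··> p3
  p3 = (rec X. a.a.a.X\{a})\{a} :: ·
LTS(Q): 5 reachable states
  q0 = rec X. b.a.a.X\{a} :: ··b··> q1
  q1 = a.a.(rec X. b.a.a.X\{a})\{a} :: ··a··> q2
  q2 = a.(rec X. b.a.a.X\{a})\{a} :: ··a··> q3
  q3 = (rec X. b.a.a.X\{a})\{a} :: ··b··> q4
  q4 = (a.a.(rec X. b.a.a.X\{a})\{a})\{a} :: ·
Run σ = ⟨a⟩ on P: start {p0}
  after a @ step 1: {p1}
  P completes σ.
Run σ = ⟨a⟩ on Q: start {q0}
  after a @ step 1: no successor for Q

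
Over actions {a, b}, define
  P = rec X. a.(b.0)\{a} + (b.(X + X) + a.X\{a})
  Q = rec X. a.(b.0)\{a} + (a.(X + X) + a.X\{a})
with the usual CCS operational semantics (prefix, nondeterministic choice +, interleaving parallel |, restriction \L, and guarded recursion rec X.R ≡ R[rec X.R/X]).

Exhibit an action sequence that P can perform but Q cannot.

Reachable graph of P (6 states):
  s0 = rec X. a.(b.0)\{a} + (b.(X + X) + a.X\{a}) :: ··a··> s1, ··a··> s2, ··b··> s3
  s1 = (b.0)\{a} :: ··b··> s4
  s2 = (rec X. a.(b.0)\{a} + (b.(X + X) + a.X\{a}))\{a} :: ··b··> s5
  s3 = (rec X. a.(b.0)\{a} + (b.(X + X) + a.X\{a})) + (rec X. a.(b.0)\{a} + (b.(X + X) + a.X\{a})) :: ··a··> s1, ··a··> s2, ··b··> s3
  s4 = 0\{a} :: stopped
  s5 = ((rec X. a.(b.0)\{a} + (b.(X + X) + a.X\{a})) + (rec X. a.(b.0)\{a} + (b.(X + X) + a.X\{a})))\{a} :: ··b··> s5
Reachable graph of Q (5 states):
  t0 = rec X. a.(b.0)\{a} + (a.(X + X) + a.X\{a}) :: ··a··> t1, ··a··> t2, ··a··> t3
  t1 = (b.0)\{a} :: ··b··> t4
  t2 = (rec X. a.(b.0)\{a} + (a.(X + X) + a.X\{a})) + (rec X. a.(b.0)\{a} + (a.(X + X) + a.X\{a})) :: ··a··> t1, ··a··> t2, ··a··> t3
  t3 = (rec X. a.(b.0)\{a} + (a.(X + X) + a.X\{a}))\{a} :: stopped
  t4 = 0\{a} :: stopped
Run σ = ⟨b⟩ on P: start {s0}
  after b @ step 1: {s3}
  P completes σ.
Run σ = ⟨b⟩ on Q: start {t0}
  after b @ step 1: ∅  — Q cannot continue

b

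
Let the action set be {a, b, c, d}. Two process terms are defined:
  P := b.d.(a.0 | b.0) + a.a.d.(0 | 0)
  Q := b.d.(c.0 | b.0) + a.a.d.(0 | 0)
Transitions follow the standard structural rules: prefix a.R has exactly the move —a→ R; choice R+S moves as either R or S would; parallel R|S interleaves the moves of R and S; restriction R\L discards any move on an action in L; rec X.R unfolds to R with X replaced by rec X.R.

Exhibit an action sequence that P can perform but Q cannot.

bda

Reachable graph of P (8 states):
  p0 = b.d.(a.0 | b.0) + a.a.d.(0 | 0) ⊢ --a--▸ p1, --b--▸ p2
  p1 = a.d.(0 | 0) ⊢ --a--▸ p3
  p2 = d.(a.0 | b.0) ⊢ --d--▸ p4
  p3 = d.(0 | 0) ⊢ --d--▸ p5
  p4 = a.0 | b.0 ⊢ --a--▸ p6, --b--▸ p7
  p5 = 0 | 0 ⊢ stopped
  p6 = 0 | b.0 ⊢ --b--▸ p5
  p7 = a.0 | 0 ⊢ --a--▸ p5
Reachable graph of Q (8 states):
  q0 = b.d.(c.0 | b.0) + a.a.d.(0 | 0) ⊢ --a--▸ q1, --b--▸ q2
  q1 = a.d.(0 | 0) ⊢ --a--▸ q3
  q2 = d.(c.0 | b.0) ⊢ --d--▸ q4
  q3 = d.(0 | 0) ⊢ --d--▸ q5
  q4 = c.0 | b.0 ⊢ --b--▸ q6, --c--▸ q7
  q5 = 0 | 0 ⊢ stopped
  q6 = c.0 | 0 ⊢ --c--▸ q5
  q7 = 0 | b.0 ⊢ --b--▸ q5
Executing bda from P (initial set {p0}):
  after b @ step 1: {p2}
  after d @ step 2: {p4}
  after a @ step 3: {p6}
  — P admits the full trace.
Executing bda from Q (initial set {q0}):
  after b @ step 1: {q2}
  after d @ step 2: {q4}
  after a @ step 3: ∅  — Q cannot continue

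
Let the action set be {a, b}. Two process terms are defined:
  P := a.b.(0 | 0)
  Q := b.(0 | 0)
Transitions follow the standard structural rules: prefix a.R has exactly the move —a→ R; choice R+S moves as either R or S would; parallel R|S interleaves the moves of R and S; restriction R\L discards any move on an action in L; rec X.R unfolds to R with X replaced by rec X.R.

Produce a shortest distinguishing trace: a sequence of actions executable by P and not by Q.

a

Reachable graph of P (3 states):
  m0 = a.b.(0 | 0) → --a--▸ m1
  m1 = b.(0 | 0) → --b--▸ m2
  m2 = 0 | 0 → deadlocked
Reachable graph of Q (2 states):
  n0 = b.(0 | 0) → --b--▸ n1
  n1 = 0 | 0 → deadlocked
Executing a from P (initial set {m0}):
  step 1 (a): {m1}
  ✓ P
Executing a from Q (initial set {n0}):
  step 1 (a): ∅ (Q stuck)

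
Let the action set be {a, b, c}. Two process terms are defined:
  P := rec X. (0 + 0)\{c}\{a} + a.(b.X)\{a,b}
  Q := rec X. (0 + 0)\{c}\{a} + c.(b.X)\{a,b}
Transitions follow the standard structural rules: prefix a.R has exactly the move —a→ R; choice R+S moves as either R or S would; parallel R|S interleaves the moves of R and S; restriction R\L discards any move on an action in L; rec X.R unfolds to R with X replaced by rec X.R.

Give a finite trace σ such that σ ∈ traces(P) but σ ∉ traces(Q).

a

LTS(P): 2 reachable states
  p0 = rec X. (0 + 0)\{c}\{a} + a.(b.X)\{a,b} → --a--▸ p1
  p1 = (b.(rec X. (0 + 0)\{c}\{a} + a.(b.X)\{a,b}))\{a,b} → deadlocked
LTS(Q): 2 reachable states
  q0 = rec X. (0 + 0)\{c}\{a} + c.(b.X)\{a,b} → --c--▸ q1
  q1 = (b.(rec X. (0 + 0)\{c}\{a} + c.(b.X)\{a,b}))\{a,b} → deadlocked
Executing a from P (initial set {p0}):
  [1] a ⇒ {p1}
  — P admits the full trace.
Executing a from Q (initial set {q0}):
  [1] a ⇒ no successor for Q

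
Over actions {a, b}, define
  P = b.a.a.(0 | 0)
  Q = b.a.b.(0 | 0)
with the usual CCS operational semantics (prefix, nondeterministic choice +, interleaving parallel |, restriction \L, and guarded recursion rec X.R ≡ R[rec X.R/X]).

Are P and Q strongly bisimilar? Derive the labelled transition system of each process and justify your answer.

LTS(P): 4 reachable states
  p0 = b.a.a.(0 | 0) → —b→ p1
  p1 = a.a.(0 | 0) → —a→ p2
  p2 = a.(0 | 0) → —a→ p3
  p3 = 0 | 0 → deadlocked
LTS(Q): 4 reachable states
  q0 = b.a.b.(0 | 0) → —b→ q1
  q1 = a.b.(0 | 0) → —a→ q2
  q2 = b.(0 | 0) → —b→ q3
  q3 = 0 | 0 → deadlocked
Partition-refinement fixed point:
  B0 = {p0}
  B1 = {p1}
  B2 = {p2}
  B3 = {p3, q3}
  B4 = {q0}
  B5 = {q1}
  B6 = {q2}
p0 ∈ B0, q0 ∈ B4 → different blocks

P ≁ Q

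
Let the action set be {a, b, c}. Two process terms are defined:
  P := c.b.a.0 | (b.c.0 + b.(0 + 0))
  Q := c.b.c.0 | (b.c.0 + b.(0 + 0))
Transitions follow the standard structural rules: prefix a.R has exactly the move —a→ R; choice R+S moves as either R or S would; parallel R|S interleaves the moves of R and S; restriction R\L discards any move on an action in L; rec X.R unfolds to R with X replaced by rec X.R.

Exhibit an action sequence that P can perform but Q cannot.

cba

LTS(P): 16 reachable states
  s0 = c.b.a.0 | (b.c.0 + b.(0 + 0)) → ··b··> s1, ··b··> s2, ··c··> s3
  s1 = c.b.a.0 | (0 + 0) → ··c··> s4
  s2 = c.b.a.0 | c.0 → ··c··> s5, ··c··> s6
  s3 = b.a.0 | (b.c.0 + b.(0 + 0)) → ··b··> s4, ··b··> s5, ··b··> s7
  s4 = b.a.0 | (0 + 0) → ··b··> s8
  s5 = b.a.0 | c.0 → ··b··> s9, ··c··> s10
  s6 = c.b.a.0 | 0 → ··c··> s10
  s7 = a.0 | (b.c.0 + b.(0 + 0)) → ··a··> s11, ··b··> s8, ··b··> s9
  s8 = a.0 | (0 + 0) → ··a··> s12
  s9 = a.0 | c.0 → ··a··> s13, ··c··> s14
  s10 = b.a.0 | 0 → ··b··> s14
  s11 = 0 | (b.c.0 + b.(0 + 0)) → ··b··> s12, ··b··> s13
  s12 = 0 | (0 + 0) → deadlocked
  s13 = 0 | c.0 → ··c··> s15
  s14 = a.0 | 0 → ··a··> s15
  s15 = 0 | 0 → deadlocked
LTS(Q): 16 reachable states
  t0 = c.b.c.0 | (b.c.0 + b.(0 + 0)) → ··b··> t1, ··b··> t2, ··c··> t3
  t1 = c.b.c.0 | (0 + 0) → ··c··> t4
  t2 = c.b.c.0 | c.0 → ··c··> t5, ··c··> t6
  t3 = b.c.0 | (b.c.0 + b.(0 + 0)) → ··b··> t4, ··b··> t5, ··b··> t7
  t4 = b.c.0 | (0 + 0) → ··b··> t8
  t5 = b.c.0 | c.0 → ··b··> t9, ··c··> t10
  t6 = c.b.c.0 | 0 → ··c··> t10
  t7 = c.0 | (b.c.0 + b.(0 + 0)) → ··b··> t8, ··b··> t9, ··c··> t11
  t8 = c.0 | (0 + 0) → ··c··> t12
  t9 = c.0 | c.0 → ··c··> t13, ··c··> t14
  t10 = b.c.0 | 0 → ··b··> t14
  t11 = 0 | (b.c.0 + b.(0 + 0)) → ··b··> t12, ··b··> t13
  t12 = 0 | (0 + 0) → deadlocked
  t13 = 0 | c.0 → ··c··> t15
  t14 = c.0 | 0 → ··c··> t15
  t15 = 0 | 0 → deadlocked
Executing cba from P (initial set {s0}):
  step 1 (c): {s3}
  step 2 (b): {s4, s5, s7}
  step 3 (a): {s11}
  P completes σ.
Executing cba from Q (initial set {t0}):
  step 1 (c): {t3}
  step 2 (b): {t4, t5, t7}
  step 3 (a): no successor for Q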